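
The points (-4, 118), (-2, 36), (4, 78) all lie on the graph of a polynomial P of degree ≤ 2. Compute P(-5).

177

Write P(u) = au^2 + bu + c. Substituting each data point gives a linear system:
  16a - 4b + c = 118
  4a - 2b + c = 36
  16a + 4b + c = 78
Solving the system yields a = 6, b = -5, c = 2.
So P(u) = 6u² - 5u + 2.
Then P(-5) = 177.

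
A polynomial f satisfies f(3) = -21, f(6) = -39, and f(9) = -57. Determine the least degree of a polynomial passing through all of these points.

Divided differences on the nodes 3, 6, 9:
  order 0: -21  -39  -57
  order 1: -6  -6
  order 2: 0
The order-1 divided differences are all -6 (nonzero) and every higher order vanishes, so the data lies on a polynomial of degree exactly 1.

1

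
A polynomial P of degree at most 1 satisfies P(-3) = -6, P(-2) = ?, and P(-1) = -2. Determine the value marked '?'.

-4

On equispaced nodes a degree-1 polynomial has vanishing second forward difference, so
  P(-3) - 2·P(-2) + P(-1) = 0.
Substituting the known values and solving for P(-2):
  -2·P(-2) = 8
  P(-2) = -4.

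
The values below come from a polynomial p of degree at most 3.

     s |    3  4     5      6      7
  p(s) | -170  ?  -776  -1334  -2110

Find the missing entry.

The 4 known points determine the degree-3 polynomial uniquely.
Write p(s) = as^3 + bs^2 + cs + d. Substituting each data point gives a linear system:
  27a + 9b + 3c + d = -170
  125a + 25b + 5c + d = -776
  216a + 36b + 6c + d = -1334
  343a + 49b + 7c + d = -2110
Solving the system yields a = -6, b = -1, c = -1, d = 4.
So p(s) = -6s^3 - s^2 - s + 4.
Then p(4) = -400.

-400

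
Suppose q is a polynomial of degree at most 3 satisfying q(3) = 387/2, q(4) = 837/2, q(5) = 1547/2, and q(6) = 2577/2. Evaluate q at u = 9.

Forward differences of the values at u = 3, 4, 5, 6:
  q  : 387/2  837/2  1547/2  2577/2
  Δ  : 225  355  515
  Δ^2: 130  160
  Δ^3: 30
The third differences are constant, confirming degree 3.
Interpolating (Newton forward form) and evaluating at u = 9 gives q(9) = 8187/2.

8187/2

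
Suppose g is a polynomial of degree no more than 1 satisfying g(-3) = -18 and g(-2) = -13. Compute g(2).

7

Using the Lagrange interpolation formula with nodes -3, -2:
  L_0(n) = (n + 2) / -1
  L_1(n) = (n + 3) / 1
Then g(n) = -18·L_0(n) - 13·L_1(n).
Expanding and collecting terms gives g(n) = 5n - 3.
Evaluating at n = 2: g(2) = 7.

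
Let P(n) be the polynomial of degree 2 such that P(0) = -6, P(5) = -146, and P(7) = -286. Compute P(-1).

-14

Write P(n) = an^2 + bn + c. Substituting each data point gives a linear system:
  c = -6
  25a + 5b + c = -146
  49a + 7b + c = -286
Solving the system yields a = -6, b = 2, c = -6.
So P(n) = -6n^2 + 2n - 6.
Then P(-1) = -14.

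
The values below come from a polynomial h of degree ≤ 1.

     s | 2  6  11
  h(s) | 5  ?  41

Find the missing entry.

21

The 2 known points determine the degree-1 polynomial uniquely.
Write h(s) = as + b. Substituting each data point gives a linear system:
  2a + b = 5
  11a + b = 41
Solving the system yields a = 4, b = -3.
So h(s) = 4s - 3.
Then h(6) = 21.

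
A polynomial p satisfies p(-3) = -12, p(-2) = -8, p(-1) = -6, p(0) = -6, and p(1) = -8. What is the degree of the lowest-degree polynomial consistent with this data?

Forward differences of the values at u = -3, -2, -1, 0, 1:
  p  : -12  -8  -6  -6  -8
  Δ  : 4  2  0  -2
  Δ^2: -2  -2  -2
  Δ^3: 0  0
  Δ^4: 0
The second differences are constant (-2) and nonzero, while all higher differences vanish, so the minimal degree is 2.

2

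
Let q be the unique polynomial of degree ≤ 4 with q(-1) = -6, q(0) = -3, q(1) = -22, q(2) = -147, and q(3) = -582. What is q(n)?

Using the Lagrange interpolation formula with nodes -1, 0, 1, 2, 3:
  L_0(n) = n(n - 1)(n - 2)(n - 3) / 24
  L_1(n) = (n + 1)(n - 1)(n - 2)(n - 3) / -6
  L_2(n) = (n + 1)n(n - 2)(n - 3) / 4
  L_3(n) = (n + 1)n(n - 1)(n - 3) / -6
  L_4(n) = (n + 1)n(n - 1)(n - 2) / 24
Then q(n) = -6·L_0(n) - 3·L_1(n) - 22·L_2(n) - 147·L_3(n) - 582·L_4(n).
Expanding and collecting terms gives q(n) = -5n^4 - 4n^3 - 6n^2 - 4n - 3.
Check: q(0) = -3. ✓

q(n) = -5n^4 - 4n^3 - 6n^2 - 4n - 3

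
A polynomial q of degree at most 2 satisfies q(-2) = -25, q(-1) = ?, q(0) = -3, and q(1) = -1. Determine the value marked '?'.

The 3 known points determine the degree-2 polynomial uniquely.
Write q(t) = at^2 + bt + c. Substituting each data point gives a linear system:
  4a - 2b + c = -25
  c = -3
  a + b + c = -1
Solving the system yields a = -3, b = 5, c = -3.
So q(t) = -3t² + 5t - 3.
Then q(-1) = -11.

-11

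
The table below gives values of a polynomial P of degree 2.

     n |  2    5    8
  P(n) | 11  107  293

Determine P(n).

Write P(n) = an^2 + bn + c. Substituting each data point gives a linear system:
  4a + 2b + c = 11
  25a + 5b + c = 107
  64a + 8b + c = 293
Solving the system yields a = 5, b = -3, c = -3.
So P(n) = 5n² - 3n - 3.
Check: P(5) = 107. ✓

P(n) = 5n^2 - 3n - 3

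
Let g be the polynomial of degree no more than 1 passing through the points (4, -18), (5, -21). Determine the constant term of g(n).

-6

Write g(n) = an + b. Substituting each data point gives a linear system:
  4a + b = -18
  5a + b = -21
Solving the system yields a = -3, b = -6.
So g(n) = -3n - 6.
The constant term is -6.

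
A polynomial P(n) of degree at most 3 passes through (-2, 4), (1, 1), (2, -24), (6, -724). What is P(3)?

Write P(n) = an^3 + bn^2 + cn + d. Substituting each data point gives a linear system:
  -8a + 4b - 2c + d = 4
  a + b + c + d = 1
  8a + 4b + 2c + d = -24
  216a + 36b + 6c + d = -724
Solving the system yields a = -3, b = -3, c = 5, d = 2.
So P(n) = -3n^3 - 3n^2 + 5n + 2.
Then P(3) = -91.

-91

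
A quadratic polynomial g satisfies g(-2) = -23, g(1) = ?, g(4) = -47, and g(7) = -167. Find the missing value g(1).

1

The 3 known points determine the degree-2 polynomial uniquely.
Write g(n) = an^2 + bn + c. Substituting each data point gives a linear system:
  4a - 2b + c = -23
  16a + 4b + c = -47
  49a + 7b + c = -167
Solving the system yields a = -4, b = 4, c = 1.
So g(n) = -4n^2 + 4n + 1.
Then g(1) = 1.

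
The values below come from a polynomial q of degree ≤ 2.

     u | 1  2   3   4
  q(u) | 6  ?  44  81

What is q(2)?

The 3 known points determine the degree-2 polynomial uniquely.
Write q(u) = au^2 + bu + c. Substituting each data point gives a linear system:
  a + b + c = 6
  9a + 3b + c = 44
  16a + 4b + c = 81
Solving the system yields a = 6, b = -5, c = 5.
So q(u) = 6u² - 5u + 5.
Then q(2) = 19.

19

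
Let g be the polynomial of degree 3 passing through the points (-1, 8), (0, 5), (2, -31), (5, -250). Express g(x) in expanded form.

Using the Lagrange interpolation formula with nodes -1, 0, 2, 5:
  L_0(x) = x(x - 2)(x - 5) / -18
  L_1(x) = (x + 1)(x - 2)(x - 5) / 10
  L_2(x) = (x + 1)x(x - 5) / -18
  L_3(x) = (x + 1)x(x - 2) / 90
Then g(x) = 8·L_0(x) + 5·L_1(x) - 31·L_2(x) - 250·L_3(x).
Expanding and collecting terms gives g(x) = -x³ - 4x² - 6x + 5.
Check: g(-1) = 8. ✓

g(x) = -x^3 - 4x^2 - 6x + 5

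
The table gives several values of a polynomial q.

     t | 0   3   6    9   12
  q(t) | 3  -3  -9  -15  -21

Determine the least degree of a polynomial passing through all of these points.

Forward differences of the values at t = 0, 3, 6, 9, 12:
  q  : 3  -3  -9  -15  -21
  Δ  : -6  -6  -6  -6
  Δ^2: 0  0  0
  Δ^3: 0  0
  Δ^4: 0
The first differences are constant (-6) and nonzero, while all higher differences vanish, so the minimal degree is 1.

1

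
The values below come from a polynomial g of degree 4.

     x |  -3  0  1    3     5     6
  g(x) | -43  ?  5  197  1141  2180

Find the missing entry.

-4

The 5 known points determine the degree-4 polynomial uniquely.
Write g(x) = ax^4 + bx^3 + cx^2 + dx + e. Substituting each data point gives a linear system:
  81a - 27b + 9c - 3d + e = -43
  a + b + c + d + e = 5
  81a + 27b + 9c + 3d + e = 197
  625a + 125b + 25c + 5d + e = 1141
  1296a + 216b + 36c + 6d + e = 2180
Solving the system yields a = 1, b = 4, c = 0, d = 4, e = -4.
So g(x) = x^4 + 4x^3 + 4x - 4.
Then g(0) = -4.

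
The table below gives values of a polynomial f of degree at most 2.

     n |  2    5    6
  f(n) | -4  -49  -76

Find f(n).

f(n) = -3n^2 + 6n - 4

Using the Lagrange interpolation formula with nodes 2, 5, 6:
  L_0(n) = (n - 5)(n - 6) / 12
  L_1(n) = (n - 2)(n - 6) / -3
  L_2(n) = (n - 2)(n - 5) / 4
Then f(n) = -4·L_0(n) - 49·L_1(n) - 76·L_2(n).
Expanding and collecting terms gives f(n) = -3n^2 + 6n - 4.
Check: f(5) = -49. ✓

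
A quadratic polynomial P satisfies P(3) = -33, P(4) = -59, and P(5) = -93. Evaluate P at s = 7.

Forward differences of the values at s = 3, 4, 5:
  P  : -33  -59  -93
  Δ  : -26  -34
  Δ^2: -8
The second differences are constant, confirming degree 2.
Interpolating (Newton forward form) and evaluating at s = 7 gives P(7) = -185.

-185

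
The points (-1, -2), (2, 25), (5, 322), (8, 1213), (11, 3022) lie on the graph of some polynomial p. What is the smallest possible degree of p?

Forward differences of the values at s = -1, 2, 5, 8, 11:
  p  : -2  25  322  1213  3022
  Δ  : 27  297  891  1809
  Δ^2: 270  594  918
  Δ^3: 324  324
  Δ^4: 0
The third differences are constant (324) and nonzero, while all higher differences vanish, so the minimal degree is 3.

3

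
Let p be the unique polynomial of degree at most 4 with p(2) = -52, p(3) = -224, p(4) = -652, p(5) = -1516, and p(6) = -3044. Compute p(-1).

Using the Lagrange interpolation formula with nodes 2, 3, 4, 5, 6:
  L_0(u) = (u - 3)(u - 4)(u - 5)(u - 6) / 24
  L_1(u) = (u - 2)(u - 4)(u - 5)(u - 6) / -6
  L_2(u) = (u - 2)(u - 3)(u - 5)(u - 6) / 4
  L_3(u) = (u - 2)(u - 3)(u - 4)(u - 6) / -6
  L_4(u) = (u - 2)(u - 3)(u - 4)(u - 5) / 24
Then p(u) = -52·L_0(u) - 224·L_1(u) - 652·L_2(u) - 1516·L_3(u) - 3044·L_4(u).
Expanding and collecting terms gives p(u) = -2u⁴ - 2u³ - 4u + 4.
Evaluating at u = -1: p(-1) = 8.

8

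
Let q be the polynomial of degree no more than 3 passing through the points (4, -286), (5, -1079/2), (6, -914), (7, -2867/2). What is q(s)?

q(s) = -4s^3 - (1/2)s^2 - 5s - 2

Using the Lagrange interpolation formula with nodes 4, 5, 6, 7:
  L_0(s) = (s - 5)(s - 6)(s - 7) / -6
  L_1(s) = (s - 4)(s - 6)(s - 7) / 2
  L_2(s) = (s - 4)(s - 5)(s - 7) / -2
  L_3(s) = (s - 4)(s - 5)(s - 6) / 6
Then q(s) = -286·L_0(s) - 1079/2·L_1(s) - 914·L_2(s) - 2867/2·L_3(s).
Expanding and collecting terms gives q(s) = -4s^3 - (1/2)s^2 - 5s - 2.
Check: q(4) = -286. ✓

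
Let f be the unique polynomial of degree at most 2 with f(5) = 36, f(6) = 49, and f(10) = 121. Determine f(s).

Write f(s) = as^2 + bs + c. Substituting each data point gives a linear system:
  25a + 5b + c = 36
  36a + 6b + c = 49
  100a + 10b + c = 121
Solving the system yields a = 1, b = 2, c = 1.
So f(s) = s^2 + 2s + 1.
Check: f(10) = 121. ✓

f(s) = s^2 + 2s + 1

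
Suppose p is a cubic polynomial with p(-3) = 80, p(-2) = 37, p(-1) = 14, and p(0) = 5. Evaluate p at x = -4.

Write p(x) = ax^3 + bx^2 + cx + d. Substituting each data point gives a linear system:
  -27a + 9b - 3c + d = 80
  -8a + 4b - 2c + d = 37
  -a + b - c + d = 14
  d = 5
Solving the system yields a = -1, b = 4, c = -4, d = 5.
So p(x) = -x³ + 4x² - 4x + 5.
Then p(-4) = 149.

149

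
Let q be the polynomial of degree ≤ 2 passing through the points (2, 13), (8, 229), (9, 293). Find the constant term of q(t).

Write q(t) = at^2 + bt + c. Substituting each data point gives a linear system:
  4a + 2b + c = 13
  64a + 8b + c = 229
  81a + 9b + c = 293
Solving the system yields a = 4, b = -4, c = 5.
So q(t) = 4t² - 4t + 5.
The constant term is 5.

5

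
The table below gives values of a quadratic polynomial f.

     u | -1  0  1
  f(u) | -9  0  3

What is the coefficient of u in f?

6

Write f(u) = au^2 + bu + c. Substituting each data point gives a linear system:
  a - b + c = -9
  c = 0
  a + b + c = 3
Solving the system yields a = -3, b = 6, c = 0.
So f(u) = -3u^2 + 6u.
The coefficient of u is 6.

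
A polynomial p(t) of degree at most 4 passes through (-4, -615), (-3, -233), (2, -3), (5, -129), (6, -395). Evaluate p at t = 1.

-5

Using the Lagrange interpolation formula with nodes -4, -3, 2, 5, 6:
  L_0(t) = (t + 3)(t - 2)(t - 5)(t - 6) / 540
  L_1(t) = (t + 4)(t - 2)(t - 5)(t - 6) / -360
  L_2(t) = (t + 4)(t + 3)(t - 5)(t - 6) / 360
  L_3(t) = (t + 4)(t + 3)(t - 2)(t - 6) / -216
  L_4(t) = (t + 4)(t + 3)(t - 2)(t - 5) / 360
Then p(t) = -615·L_0(t) - 233·L_1(t) - 3·L_2(t) - 129·L_3(t) - 395·L_4(t).
Expanding and collecting terms gives p(t) = -t^4 + 5t^3 - 4t^2 - 6t + 1.
Evaluating at t = 1: p(1) = -5.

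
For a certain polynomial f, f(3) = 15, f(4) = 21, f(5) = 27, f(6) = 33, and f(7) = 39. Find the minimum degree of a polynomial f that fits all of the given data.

1

Forward differences of the values at s = 3, 4, 5, 6, 7:
  f  : 15  21  27  33  39
  Δ  : 6  6  6  6
  Δ^2: 0  0  0
  Δ^3: 0  0
  Δ^4: 0
The first differences are constant (6) and nonzero, while all higher differences vanish, so the minimal degree is 1.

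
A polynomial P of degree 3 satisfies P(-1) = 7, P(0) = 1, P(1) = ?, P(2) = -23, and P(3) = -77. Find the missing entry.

-3

The 4 known points determine the degree-3 polynomial uniquely.
Write P(s) = as^3 + bs^2 + cs + d. Substituting each data point gives a linear system:
  -a + b - c + d = 7
  d = 1
  8a + 4b + 2c + d = -23
  27a + 9b + 3c + d = -77
Solving the system yields a = -3, b = 1, c = -2, d = 1.
So P(s) = -3s^3 + s^2 - 2s + 1.
Then P(1) = -3.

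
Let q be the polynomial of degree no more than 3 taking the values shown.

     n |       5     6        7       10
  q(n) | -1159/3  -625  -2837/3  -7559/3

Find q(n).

Write q(n) = an^3 + bn^2 + cn + d. Substituting each data point gives a linear system:
  125a + 25b + 5c + d = -1159/3
  216a + 36b + 6c + d = -625
  343a + 49b + 7c + d = -2837/3
  1000a + 100b + 10c + d = -7559/3
Solving the system yields a = -2, b = -5, c = -5/3, d = -3.
So q(n) = -2n³ - 5n² - (5/3)n - 3.
Check: q(7) = -2837/3. ✓

q(n) = -2n^3 - 5n^2 - (5/3)n - 3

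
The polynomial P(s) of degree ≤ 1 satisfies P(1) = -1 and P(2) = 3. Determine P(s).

P(s) = 4s - 5

Using the Lagrange interpolation formula with nodes 1, 2:
  L_0(s) = (s - 2) / -1
  L_1(s) = (s - 1) / 1
Then P(s) = -1·L_0(s) + 3·L_1(s).
Expanding and collecting terms gives P(s) = 4s - 5.
Check: P(1) = -1. ✓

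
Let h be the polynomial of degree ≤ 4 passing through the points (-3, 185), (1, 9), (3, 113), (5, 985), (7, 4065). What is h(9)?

11561

Using the Lagrange interpolation formula with nodes -3, 1, 3, 5, 7:
  L_0(n) = (n - 1)(n - 3)(n - 5)(n - 7) / 1920
  L_1(n) = (n + 3)(n - 3)(n - 5)(n - 7) / -192
  L_2(n) = (n + 3)(n - 1)(n - 5)(n - 7) / 96
  L_3(n) = (n + 3)(n - 1)(n - 3)(n - 7) / -128
  L_4(n) = (n + 3)(n - 1)(n - 3)(n - 5) / 480
Then h(n) = 185·L_0(n) + 9·L_1(n) + 113·L_2(n) + 985·L_3(n) + 4065·L_4(n).
Expanding and collecting terms gives h(n) = 2n⁴ - 2n³ - 2n² + 6n + 5.
Evaluating at n = 9: h(9) = 11561.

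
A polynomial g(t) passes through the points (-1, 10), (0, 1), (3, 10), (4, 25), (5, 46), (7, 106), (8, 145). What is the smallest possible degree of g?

Divided differences on the nodes -1, 0, 3, 4, 5, 7, 8:
  order 0: 10  1  10  25  46  106  145
  order 1: -9  3  15  21  30  39
  order 2: 3  3  3  3  3
  order 3: 0  0  0  0
  order 4: 0  0  0
  order 5: 0  0
  order 6: 0
The order-2 divided differences are all 3 (nonzero) and every higher order vanishes, so the data lies on a polynomial of degree exactly 2.

2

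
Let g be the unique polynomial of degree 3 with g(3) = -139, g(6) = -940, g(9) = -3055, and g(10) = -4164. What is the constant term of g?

-4

Write g(n) = an^3 + bn^2 + cn + d. Substituting each data point gives a linear system:
  27a + 9b + 3c + d = -139
  216a + 36b + 6c + d = -940
  729a + 81b + 9c + d = -3055
  1000a + 100b + 10c + d = -4164
Solving the system yields a = -4, b = -1, c = -6, d = -4.
So g(n) = -4n³ - n² - 6n - 4.
The constant term is -4.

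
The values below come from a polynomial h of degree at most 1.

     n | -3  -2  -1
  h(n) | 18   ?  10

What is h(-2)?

14

The 2 known points determine the degree-1 polynomial uniquely.
Write h(n) = an + b. Substituting each data point gives a linear system:
  -3a + b = 18
  -a + b = 10
Solving the system yields a = -4, b = 6.
So h(n) = -4n + 6.
Then h(-2) = 14.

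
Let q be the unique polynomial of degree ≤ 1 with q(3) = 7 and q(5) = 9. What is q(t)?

q(t) = t + 4

Write q(t) = at + b. Substituting each data point gives a linear system:
  3a + b = 7
  5a + b = 9
Solving the system yields a = 1, b = 4.
So q(t) = t + 4.
Check: q(3) = 7. ✓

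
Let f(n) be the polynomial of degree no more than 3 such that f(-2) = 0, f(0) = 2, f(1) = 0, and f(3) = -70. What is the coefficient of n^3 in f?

Write f(n) = an^3 + bn^2 + cn + d. Substituting each data point gives a linear system:
  -8a + 4b - 2c + d = 0
  d = 2
  a + b + c + d = 0
  27a + 9b + 3c + d = -70
Solving the system yields a = -2, b = -3, c = 3, d = 2.
So f(n) = -2n^3 - 3n^2 + 3n + 2.
The leading coefficient is -2.

-2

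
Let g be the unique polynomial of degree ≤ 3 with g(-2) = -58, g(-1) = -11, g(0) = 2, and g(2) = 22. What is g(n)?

g(n) = 4n^3 - 5n^2 + 4n + 2

Using the Lagrange interpolation formula with nodes -2, -1, 0, 2:
  L_0(n) = (n + 1)n(n - 2) / -8
  L_1(n) = (n + 2)n(n - 2) / 3
  L_2(n) = (n + 2)(n + 1)(n - 2) / -4
  L_3(n) = (n + 2)(n + 1)n / 24
Then g(n) = -58·L_0(n) - 11·L_1(n) + 2·L_2(n) + 22·L_3(n).
Expanding and collecting terms gives g(n) = 4n³ - 5n² + 4n + 2.
Check: g(-2) = -58. ✓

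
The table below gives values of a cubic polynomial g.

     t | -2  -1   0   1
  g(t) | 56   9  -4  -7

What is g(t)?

g(t) = -4t^3 + 5t^2 - 4t - 4

Using the Lagrange interpolation formula with nodes -2, -1, 0, 1:
  L_0(t) = (t + 1)t(t - 1) / -6
  L_1(t) = (t + 2)t(t - 1) / 2
  L_2(t) = (t + 2)(t + 1)(t - 1) / -2
  L_3(t) = (t + 2)(t + 1)t / 6
Then g(t) = 56·L_0(t) + 9·L_1(t) - 4·L_2(t) - 7·L_3(t).
Expanding and collecting terms gives g(t) = -4t³ + 5t² - 4t - 4.
Check: g(0) = -4. ✓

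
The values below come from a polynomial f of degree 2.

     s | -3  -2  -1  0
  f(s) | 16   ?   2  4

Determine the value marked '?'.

6

The 3 known points determine the degree-2 polynomial uniquely.
Write f(s) = as^2 + bs + c. Substituting each data point gives a linear system:
  9a - 3b + c = 16
  a - b + c = 2
  c = 4
Solving the system yields a = 3, b = 5, c = 4.
So f(s) = 3s^2 + 5s + 4.
Then f(-2) = 6.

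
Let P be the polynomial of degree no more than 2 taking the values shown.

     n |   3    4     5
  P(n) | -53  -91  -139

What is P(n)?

Write P(n) = an^2 + bn + c. Substituting each data point gives a linear system:
  9a + 3b + c = -53
  16a + 4b + c = -91
  25a + 5b + c = -139
Solving the system yields a = -5, b = -3, c = 1.
So P(n) = -5n^2 - 3n + 1.
Check: P(5) = -139. ✓

P(n) = -5n^2 - 3n + 1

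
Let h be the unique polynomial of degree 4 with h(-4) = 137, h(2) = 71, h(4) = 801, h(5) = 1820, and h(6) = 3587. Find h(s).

h(s) = 2s^4 + 5s^3 - 3s^2 + 3s + 5

Using the Lagrange interpolation formula with nodes -4, 2, 4, 5, 6:
  L_0(s) = (s - 2)(s - 4)(s - 5)(s - 6) / 4320
  L_1(s) = (s + 4)(s - 4)(s - 5)(s - 6) / -144
  L_2(s) = (s + 4)(s - 2)(s - 5)(s - 6) / 32
  L_3(s) = (s + 4)(s - 2)(s - 4)(s - 6) / -27
  L_4(s) = (s + 4)(s - 2)(s - 4)(s - 5) / 80
Then h(s) = 137·L_0(s) + 71·L_1(s) + 801·L_2(s) + 1820·L_3(s) + 3587·L_4(s).
Expanding and collecting terms gives h(s) = 2s^4 + 5s^3 - 3s^2 + 3s + 5.
Check: h(2) = 71. ✓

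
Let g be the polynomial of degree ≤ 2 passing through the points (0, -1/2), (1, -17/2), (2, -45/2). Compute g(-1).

Forward differences of the values at x = 0, 1, 2:
  g  : -1/2  -17/2  -45/2
  Δ  : -8  -14
  Δ^2: -6
The second differences are constant, confirming degree 2.
Interpolating (Newton forward form) and evaluating at x = -1 gives g(-1) = 3/2.

3/2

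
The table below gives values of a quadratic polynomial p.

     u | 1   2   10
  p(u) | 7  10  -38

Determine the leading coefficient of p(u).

Write p(u) = au^2 + bu + c. Substituting each data point gives a linear system:
  a + b + c = 7
  4a + 2b + c = 10
  100a + 10b + c = -38
Solving the system yields a = -1, b = 6, c = 2.
So p(u) = -u² + 6u + 2.
The leading coefficient is -1.

-1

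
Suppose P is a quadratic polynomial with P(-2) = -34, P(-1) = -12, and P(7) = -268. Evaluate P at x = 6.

-194

Write P(x) = ax^2 + bx + c. Substituting each data point gives a linear system:
  4a - 2b + c = -34
  a - b + c = -12
  49a + 7b + c = -268
Solving the system yields a = -6, b = 4, c = -2.
So P(x) = -6x^2 + 4x - 2.
Then P(6) = -194.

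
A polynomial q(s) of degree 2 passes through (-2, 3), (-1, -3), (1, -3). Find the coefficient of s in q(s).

0

Write q(s) = as^2 + bs + c. Substituting each data point gives a linear system:
  4a - 2b + c = 3
  a - b + c = -3
  a + b + c = -3
Solving the system yields a = 2, b = 0, c = -5.
So q(s) = 2s^2 - 5.
The coefficient of s is 0.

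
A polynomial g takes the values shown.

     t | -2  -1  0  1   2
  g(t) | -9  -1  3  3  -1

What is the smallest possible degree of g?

2

Forward differences of the values at t = -2, -1, 0, 1, 2:
  g  : -9  -1  3  3  -1
  Δ  : 8  4  0  -4
  Δ^2: -4  -4  -4
  Δ^3: 0  0
  Δ^4: 0
The second differences are constant (-4) and nonzero, while all higher differences vanish, so the minimal degree is 2.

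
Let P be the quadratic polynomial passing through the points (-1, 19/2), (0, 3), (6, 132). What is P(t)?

Using the Lagrange interpolation formula with nodes -1, 0, 6:
  L_0(t) = t(t - 6) / 7
  L_1(t) = (t + 1)(t - 6) / -6
  L_2(t) = (t + 1)t / 42
Then P(t) = 19/2·L_0(t) + 3·L_1(t) + 132·L_2(t).
Expanding and collecting terms gives P(t) = 4t^2 - (5/2)t + 3.
Check: P(-1) = 19/2. ✓

P(t) = 4t^2 - (5/2)t + 3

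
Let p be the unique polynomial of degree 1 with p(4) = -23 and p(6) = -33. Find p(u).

Write p(u) = au + b. Substituting each data point gives a linear system:
  4a + b = -23
  6a + b = -33
Solving the system yields a = -5, b = -3.
So p(u) = -5u - 3.
Check: p(4) = -23. ✓

p(u) = -5u - 3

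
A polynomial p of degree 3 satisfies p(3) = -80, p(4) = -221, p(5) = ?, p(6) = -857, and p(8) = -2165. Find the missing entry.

-470

The 4 known points determine the degree-3 polynomial uniquely.
Write p(x) = ax^3 + bx^2 + cx + d. Substituting each data point gives a linear system:
  27a + 9b + 3c + d = -80
  64a + 16b + 4c + d = -221
  216a + 36b + 6c + d = -857
  512a + 64b + 8c + d = -2165
Solving the system yields a = -5, b = 6, c = 2, d = -5.
So p(x) = -5x^3 + 6x^2 + 2x - 5.
Then p(5) = -470.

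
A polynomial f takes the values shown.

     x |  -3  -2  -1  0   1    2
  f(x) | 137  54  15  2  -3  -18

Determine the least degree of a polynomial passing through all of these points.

Forward differences of the values at x = -3, -2, -1, 0, 1, 2:
  f  : 137  54  15  2  -3  -18
  Δ  : -83  -39  -13  -5  -15
  Δ^2: 44  26  8  -10
  Δ^3: -18  -18  -18
  Δ^4: 0  0
  Δ^5: 0
The third differences are constant (-18) and nonzero, while all higher differences vanish, so the minimal degree is 3.

3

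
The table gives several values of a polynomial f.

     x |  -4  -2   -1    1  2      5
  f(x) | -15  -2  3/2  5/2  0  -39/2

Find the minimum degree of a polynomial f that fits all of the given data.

Divided differences on the nodes -4, -2, -1, 1, 2, 5:
  order 0: -15  -2  3/2  5/2  0  -39/2
  order 1: 13/2  7/2  1/2  -5/2  -13/2
  order 2: -1  -1  -1  -1
  order 3: 0  0  0
  order 4: 0  0
  order 5: 0
The order-2 divided differences are all -1 (nonzero) and every higher order vanishes, so the data lies on a polynomial of degree exactly 2.

2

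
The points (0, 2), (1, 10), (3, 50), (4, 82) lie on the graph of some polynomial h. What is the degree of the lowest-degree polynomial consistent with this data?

2

Divided differences on the nodes 0, 1, 3, 4:
  order 0: 2  10  50  82
  order 1: 8  20  32
  order 2: 4  4
  order 3: 0
The order-2 divided differences are all 4 (nonzero) and every higher order vanishes, so the data lies on a polynomial of degree exactly 2.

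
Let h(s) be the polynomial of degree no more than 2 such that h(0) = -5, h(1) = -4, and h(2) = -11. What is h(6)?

-119

Using the Lagrange interpolation formula with nodes 0, 1, 2:
  L_0(s) = (s - 1)(s - 2) / 2
  L_1(s) = s(s - 2) / -1
  L_2(s) = s(s - 1) / 2
Then h(s) = -5·L_0(s) - 4·L_1(s) - 11·L_2(s).
Expanding and collecting terms gives h(s) = -4s² + 5s - 5.
Evaluating at s = 6: h(6) = -119.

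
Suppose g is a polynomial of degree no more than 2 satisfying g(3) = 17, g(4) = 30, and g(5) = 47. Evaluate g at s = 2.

8

Forward differences of the values at s = 3, 4, 5:
  g  : 17  30  47
  Δ  : 13  17
  Δ^2: 4
The second differences are constant, confirming degree 2.
Interpolating (Newton forward form) and evaluating at s = 2 gives g(2) = 8.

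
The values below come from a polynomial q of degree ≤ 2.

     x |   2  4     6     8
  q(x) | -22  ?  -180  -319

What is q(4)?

The 3 known points determine the degree-2 polynomial uniquely.
Write q(x) = ax^2 + bx + c. Substituting each data point gives a linear system:
  4a + 2b + c = -22
  36a + 6b + c = -180
  64a + 8b + c = -319
Solving the system yields a = -5, b = 1/2, c = -3.
So q(x) = -5x^2 + (1/2)x - 3.
Then q(4) = -81.

-81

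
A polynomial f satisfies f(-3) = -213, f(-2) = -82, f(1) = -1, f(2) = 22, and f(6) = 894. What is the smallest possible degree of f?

Divided differences on the nodes -3, -2, 1, 2, 6:
  order 0: -213  -82  -1  22  894
  order 1: 131  27  23  218
  order 2: -26  -1  39
  order 3: 5  5
  order 4: 0
The order-3 divided differences are all 5 (nonzero) and every higher order vanishes, so the data lies on a polynomial of degree exactly 3.

3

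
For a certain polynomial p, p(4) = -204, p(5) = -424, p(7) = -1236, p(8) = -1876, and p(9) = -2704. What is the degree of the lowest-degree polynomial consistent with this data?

Divided differences on the nodes 4, 5, 7, 8, 9:
  order 0: -204  -424  -1236  -1876  -2704
  order 1: -220  -406  -640  -828
  order 2: -62  -78  -94
  order 3: -4  -4
  order 4: 0
The order-3 divided differences are all -4 (nonzero) and every higher order vanishes, so the data lies on a polynomial of degree exactly 3.

3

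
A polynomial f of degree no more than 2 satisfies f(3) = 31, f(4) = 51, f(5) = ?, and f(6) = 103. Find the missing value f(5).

75

On equispaced nodes a degree-2 polynomial has vanishing third forward difference, so
  - f(3) + 3·f(4) - 3·f(5) + f(6) = 0.
Substituting the known values and solving for f(5):
  -3·f(5) = -225
  f(5) = 75.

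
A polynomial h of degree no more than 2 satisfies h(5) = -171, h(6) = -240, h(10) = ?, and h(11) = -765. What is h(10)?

The 3 known points determine the degree-2 polynomial uniquely.
Write h(s) = as^2 + bs + c. Substituting each data point gives a linear system:
  25a + 5b + c = -171
  36a + 6b + c = -240
  121a + 11b + c = -765
Solving the system yields a = -6, b = -3, c = -6.
So h(s) = -6s^2 - 3s - 6.
Then h(10) = -636.

-636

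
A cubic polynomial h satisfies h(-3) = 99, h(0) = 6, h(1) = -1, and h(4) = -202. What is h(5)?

Using the Lagrange interpolation formula with nodes -3, 0, 1, 4:
  L_0(u) = u(u - 1)(u - 4) / -84
  L_1(u) = (u + 3)(u - 1)(u - 4) / 12
  L_2(u) = (u + 3)u(u - 4) / -12
  L_3(u) = (u + 3)u(u - 1) / 84
Then h(u) = 99·L_0(u) + 6·L_1(u) - 1·L_2(u) - 202·L_3(u).
Expanding and collecting terms gives h(u) = -3u^3 - 4u + 6.
Evaluating at u = 5: h(5) = -389.

-389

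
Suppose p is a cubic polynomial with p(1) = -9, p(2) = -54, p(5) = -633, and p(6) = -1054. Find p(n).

Using the Lagrange interpolation formula with nodes 1, 2, 5, 6:
  L_0(n) = (n - 2)(n - 5)(n - 6) / -20
  L_1(n) = (n - 1)(n - 5)(n - 6) / 12
  L_2(n) = (n - 1)(n - 2)(n - 6) / -12
  L_3(n) = (n - 1)(n - 2)(n - 5) / 20
Then p(n) = -9·L_0(n) - 54·L_1(n) - 633·L_2(n) - 1054·L_3(n).
Expanding and collecting terms gives p(n) = -4n³ - 5n² - 2n + 2.
Check: p(2) = -54. ✓

p(n) = -4n^3 - 5n^2 - 2n + 2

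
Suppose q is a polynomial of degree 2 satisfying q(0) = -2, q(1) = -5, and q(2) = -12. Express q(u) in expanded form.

Write q(u) = au^2 + bu + c. Substituting each data point gives a linear system:
  c = -2
  a + b + c = -5
  4a + 2b + c = -12
Solving the system yields a = -2, b = -1, c = -2.
So q(u) = -2u^2 - u - 2.
Check: q(1) = -5. ✓

q(u) = -2u^2 - u - 2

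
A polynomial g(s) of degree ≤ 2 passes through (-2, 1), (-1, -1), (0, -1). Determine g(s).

g(s) = s^2 + s - 1

Using the Lagrange interpolation formula with nodes -2, -1, 0:
  L_0(s) = (s + 1)s / 2
  L_1(s) = (s + 2)s / -1
  L_2(s) = (s + 2)(s + 1) / 2
Then g(s) = 1·L_0(s) - 1·L_1(s) - 1·L_2(s).
Expanding and collecting terms gives g(s) = s^2 + s - 1.
Check: g(0) = -1. ✓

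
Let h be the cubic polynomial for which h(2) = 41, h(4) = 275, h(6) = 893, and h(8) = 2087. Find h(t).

Write h(t) = at^3 + bt^2 + ct + d. Substituting each data point gives a linear system:
  8a + 4b + 2c + d = 41
  64a + 16b + 4c + d = 275
  216a + 36b + 6c + d = 893
  512a + 64b + 8c + d = 2087
Solving the system yields a = 4, b = 0, c = 5, d = -1.
So h(t) = 4t³ + 5t - 1.
Check: h(6) = 893. ✓

h(t) = 4t^3 + 5t - 1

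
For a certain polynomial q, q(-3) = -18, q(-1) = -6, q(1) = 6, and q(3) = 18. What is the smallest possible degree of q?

Forward differences of the values at n = -3, -1, 1, 3:
  q  : -18  -6  6  18
  Δ  : 12  12  12
  Δ^2: 0  0
  Δ^3: 0
The first differences are constant (12) and nonzero, while all higher differences vanish, so the minimal degree is 1.

1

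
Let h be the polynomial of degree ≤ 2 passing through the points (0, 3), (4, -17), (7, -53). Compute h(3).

-9

Write h(n) = an^2 + bn + c. Substituting each data point gives a linear system:
  c = 3
  16a + 4b + c = -17
  49a + 7b + c = -53
Solving the system yields a = -1, b = -1, c = 3.
So h(n) = -n^2 - n + 3.
Then h(3) = -9.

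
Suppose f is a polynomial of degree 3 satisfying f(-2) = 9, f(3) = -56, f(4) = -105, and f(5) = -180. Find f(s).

Using the Lagrange interpolation formula with nodes -2, 3, 4, 5:
  L_0(s) = (s - 3)(s - 4)(s - 5) / -210
  L_1(s) = (s + 2)(s - 4)(s - 5) / 10
  L_2(s) = (s + 2)(s - 3)(s - 5) / -6
  L_3(s) = (s + 2)(s - 3)(s - 4) / 14
Then f(s) = 9·L_0(s) - 56·L_1(s) - 105·L_2(s) - 180·L_3(s).
Expanding and collecting terms gives f(s) = -s^3 - s^2 - 5s - 5.
Check: f(3) = -56. ✓

f(s) = -s^3 - s^2 - 5s - 5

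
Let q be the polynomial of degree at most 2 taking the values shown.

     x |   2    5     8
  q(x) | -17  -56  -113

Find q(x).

Write q(x) = ax^2 + bx + c. Substituting each data point gives a linear system:
  4a + 2b + c = -17
  25a + 5b + c = -56
  64a + 8b + c = -113
Solving the system yields a = -1, b = -6, c = -1.
So q(x) = -x^2 - 6x - 1.
Check: q(2) = -17. ✓

q(x) = -x^2 - 6x - 1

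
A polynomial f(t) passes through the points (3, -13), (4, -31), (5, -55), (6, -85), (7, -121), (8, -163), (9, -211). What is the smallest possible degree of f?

Forward differences of the values at t = 3, 4, 5, 6, 7, 8, 9:
  f  : -13  -31  -55  -85  -121  -163  -211
  Δ  : -18  -24  -30  -36  -42  -48
  Δ^2: -6  -6  -6  -6  -6
  Δ^3: 0  0  0  0
  Δ^4: 0  0  0
  Δ^5: 0  0
  Δ^6: 0
The second differences are constant (-6) and nonzero, while all higher differences vanish, so the minimal degree is 2.

2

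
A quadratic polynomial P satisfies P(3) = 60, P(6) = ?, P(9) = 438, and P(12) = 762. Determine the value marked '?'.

204

On equispaced nodes a degree-2 polynomial has vanishing third forward difference, so
  - P(3) + 3·P(6) - 3·P(9) + P(12) = 0.
Substituting the known values and solving for P(6):
  3·P(6) = 612
  P(6) = 204.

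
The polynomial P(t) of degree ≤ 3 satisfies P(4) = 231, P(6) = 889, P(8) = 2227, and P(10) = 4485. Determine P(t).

Write P(t) = at^3 + bt^2 + ct + d. Substituting each data point gives a linear system:
  64a + 16b + 4c + d = 231
  216a + 36b + 6c + d = 889
  512a + 64b + 8c + d = 2227
  1000a + 100b + 10c + d = 4485
Solving the system yields a = 5, b = -5, c = -1, d = -5.
So P(t) = 5t³ - 5t² - t - 5.
Check: P(8) = 2227. ✓

P(t) = 5t^3 - 5t^2 - t - 5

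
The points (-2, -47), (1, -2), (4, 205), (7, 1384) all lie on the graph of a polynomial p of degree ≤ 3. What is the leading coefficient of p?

Write p(u) = au^3 + bu^2 + cu + d. Substituting each data point gives a linear system:
  -8a + 4b - 2c + d = -47
  a + b + c + d = -2
  64a + 16b + 4c + d = 205
  343a + 49b + 7c + d = 1384
Solving the system yields a = 5, b = -6, c = -6, d = 5.
So p(u) = 5u^3 - 6u^2 - 6u + 5.
The leading coefficient is 5.

5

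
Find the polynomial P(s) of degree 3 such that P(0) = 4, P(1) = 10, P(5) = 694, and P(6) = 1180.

Write P(s) = as^3 + bs^2 + cs + d. Substituting each data point gives a linear system:
  d = 4
  a + b + c + d = 10
  125a + 25b + 5c + d = 694
  216a + 36b + 6c + d = 1180
Solving the system yields a = 5, b = 3, c = -2, d = 4.
So P(s) = 5s^3 + 3s^2 - 2s + 4.
Check: P(5) = 694. ✓

P(s) = 5s^3 + 3s^2 - 2s + 4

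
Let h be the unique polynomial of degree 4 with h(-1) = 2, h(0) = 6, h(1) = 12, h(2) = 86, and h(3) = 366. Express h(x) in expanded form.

h(x) = 3x^4 + 5x^3 - 2x^2 + 6

Write h(x) = ax^4 + bx^3 + cx^2 + dx + e. Substituting each data point gives a linear system:
  a - b + c - d + e = 2
  e = 6
  a + b + c + d + e = 12
  16a + 8b + 4c + 2d + e = 86
  81a + 27b + 9c + 3d + e = 366
Solving the system yields a = 3, b = 5, c = -2, d = 0, e = 6.
So h(x) = 3x⁴ + 5x³ - 2x² + 6.
Check: h(3) = 366. ✓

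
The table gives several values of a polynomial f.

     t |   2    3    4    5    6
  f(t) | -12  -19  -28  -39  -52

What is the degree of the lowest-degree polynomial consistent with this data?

Forward differences of the values at t = 2, 3, 4, 5, 6:
  f  : -12  -19  -28  -39  -52
  Δ  : -7  -9  -11  -13
  Δ^2: -2  -2  -2
  Δ^3: 0  0
  Δ^4: 0
The second differences are constant (-2) and nonzero, while all higher differences vanish, so the minimal degree is 2.

2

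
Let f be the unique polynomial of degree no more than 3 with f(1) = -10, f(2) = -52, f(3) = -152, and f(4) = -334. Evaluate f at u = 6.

-1040

Write f(u) = au^3 + bu^2 + cu + d. Substituting each data point gives a linear system:
  a + b + c + d = -10
  8a + 4b + 2c + d = -52
  27a + 9b + 3c + d = -152
  64a + 16b + 4c + d = -334
Solving the system yields a = -4, b = -5, c = 1, d = -2.
So f(u) = -4u^3 - 5u^2 + u - 2.
Then f(6) = -1040.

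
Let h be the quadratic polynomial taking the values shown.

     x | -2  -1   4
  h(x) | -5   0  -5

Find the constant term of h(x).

3

Write h(x) = ax^2 + bx + c. Substituting each data point gives a linear system:
  4a - 2b + c = -5
  a - b + c = 0
  16a + 4b + c = -5
Solving the system yields a = -1, b = 2, c = 3.
So h(x) = -x² + 2x + 3.
The constant term is 3.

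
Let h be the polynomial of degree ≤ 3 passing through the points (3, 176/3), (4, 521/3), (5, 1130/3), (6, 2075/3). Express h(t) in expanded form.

h(t) = 4t^3 - 4t^2 - 5t + 5/3

Using the Lagrange interpolation formula with nodes 3, 4, 5, 6:
  L_0(t) = (t - 4)(t - 5)(t - 6) / -6
  L_1(t) = (t - 3)(t - 5)(t - 6) / 2
  L_2(t) = (t - 3)(t - 4)(t - 6) / -2
  L_3(t) = (t - 3)(t - 4)(t - 5) / 6
Then h(t) = 176/3·L_0(t) + 521/3·L_1(t) + 1130/3·L_2(t) + 2075/3·L_3(t).
Expanding and collecting terms gives h(t) = 4t^3 - 4t^2 - 5t + 5/3.
Check: h(5) = 1130/3. ✓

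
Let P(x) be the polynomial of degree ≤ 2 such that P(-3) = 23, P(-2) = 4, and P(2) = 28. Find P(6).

212

Using the Lagrange interpolation formula with nodes -3, -2, 2:
  L_0(x) = (x + 2)(x - 2) / 5
  L_1(x) = (x + 3)(x - 2) / -4
  L_2(x) = (x + 3)(x + 2) / 20
Then P(x) = 23·L_0(x) + 4·L_1(x) + 28·L_2(x).
Expanding and collecting terms gives P(x) = 5x^2 + 6x - 4.
Evaluating at x = 6: P(6) = 212.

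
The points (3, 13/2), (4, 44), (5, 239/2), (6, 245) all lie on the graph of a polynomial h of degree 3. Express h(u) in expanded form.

h(u) = 2u^3 - 5u^2 - (3/2)u + 2

Write h(u) = au^3 + bu^2 + cu + d. Substituting each data point gives a linear system:
  27a + 9b + 3c + d = 13/2
  64a + 16b + 4c + d = 44
  125a + 25b + 5c + d = 239/2
  216a + 36b + 6c + d = 245
Solving the system yields a = 2, b = -5, c = -3/2, d = 2.
So h(u) = 2u^3 - 5u^2 - (3/2)u + 2.
Check: h(6) = 245. ✓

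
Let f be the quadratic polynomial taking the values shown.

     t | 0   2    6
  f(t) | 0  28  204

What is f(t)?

Write f(t) = at^2 + bt + c. Substituting each data point gives a linear system:
  c = 0
  4a + 2b + c = 28
  36a + 6b + c = 204
Solving the system yields a = 5, b = 4, c = 0.
So f(t) = 5t² + 4t.
Check: f(0) = 0. ✓

f(t) = 5t^2 + 4t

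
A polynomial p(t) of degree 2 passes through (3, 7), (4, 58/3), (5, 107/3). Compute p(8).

Forward differences of the values at t = 3, 4, 5:
  p  : 7  58/3  107/3
  Δ  : 37/3  49/3
  Δ^2: 4
The second differences are constant, confirming degree 2.
Interpolating (Newton forward form) and evaluating at t = 8 gives p(8) = 326/3.

326/3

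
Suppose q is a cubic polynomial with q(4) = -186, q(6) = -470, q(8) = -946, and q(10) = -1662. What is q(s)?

Write q(s) = as^3 + bs^2 + cs + d. Substituting each data point gives a linear system:
  64a + 16b + 4c + d = -186
  216a + 36b + 6c + d = -470
  512a + 64b + 8c + d = -946
  1000a + 100b + 10c + d = -1662
Solving the system yields a = -1, b = -6, c = -6, d = -2.
So q(s) = -s^3 - 6s^2 - 6s - 2.
Check: q(10) = -1662. ✓

q(s) = -s^3 - 6s^2 - 6s - 2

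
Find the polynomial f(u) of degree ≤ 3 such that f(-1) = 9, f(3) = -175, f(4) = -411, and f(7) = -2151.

f(u) = -6u^3 - 2u^2 + 5

Using the Lagrange interpolation formula with nodes -1, 3, 4, 7:
  L_0(u) = (u - 3)(u - 4)(u - 7) / -160
  L_1(u) = (u + 1)(u - 4)(u - 7) / 16
  L_2(u) = (u + 1)(u - 3)(u - 7) / -15
  L_3(u) = (u + 1)(u - 3)(u - 4) / 96
Then f(u) = 9·L_0(u) - 175·L_1(u) - 411·L_2(u) - 2151·L_3(u).
Expanding and collecting terms gives f(u) = -6u³ - 2u² + 5.
Check: f(3) = -175. ✓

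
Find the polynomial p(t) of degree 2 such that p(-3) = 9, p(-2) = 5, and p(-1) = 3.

p(t) = t^2 + t + 3

Write p(t) = at^2 + bt + c. Substituting each data point gives a linear system:
  9a - 3b + c = 9
  4a - 2b + c = 5
  a - b + c = 3
Solving the system yields a = 1, b = 1, c = 3.
So p(t) = t^2 + t + 3.
Check: p(-1) = 3. ✓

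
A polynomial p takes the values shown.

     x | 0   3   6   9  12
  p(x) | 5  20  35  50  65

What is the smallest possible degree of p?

Forward differences of the values at x = 0, 3, 6, 9, 12:
  p  : 5  20  35  50  65
  Δ  : 15  15  15  15
  Δ^2: 0  0  0
  Δ^3: 0  0
  Δ^4: 0
The first differences are constant (15) and nonzero, while all higher differences vanish, so the minimal degree is 1.

1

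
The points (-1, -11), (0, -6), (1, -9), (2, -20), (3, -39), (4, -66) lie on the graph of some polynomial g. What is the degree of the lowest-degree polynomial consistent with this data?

Forward differences of the values at u = -1, 0, 1, 2, 3, 4:
  g  : -11  -6  -9  -20  -39  -66
  Δ  : 5  -3  -11  -19  -27
  Δ^2: -8  -8  -8  -8
  Δ^3: 0  0  0
  Δ^4: 0  0
  Δ^5: 0
The second differences are constant (-8) and nonzero, while all higher differences vanish, so the minimal degree is 2.

2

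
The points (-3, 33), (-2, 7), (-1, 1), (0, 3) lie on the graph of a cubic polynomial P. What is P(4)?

-149

Forward differences of the values at n = -3, -2, -1, 0:
  P  : 33  7  1  3
  Δ  : -26  -6  2
  Δ^2: 20  8
  Δ^3: -12
The third differences are constant, confirming degree 3.
Interpolating (Newton forward form) and evaluating at n = 4 gives P(4) = -149.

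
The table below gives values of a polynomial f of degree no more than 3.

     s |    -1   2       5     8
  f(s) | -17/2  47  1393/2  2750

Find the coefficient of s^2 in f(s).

3

Write f(s) = as^3 + bs^2 + cs + d. Substituting each data point gives a linear system:
  -a + b - c + d = -17/2
  8a + 4b + 2c + d = 47
  125a + 25b + 5c + d = 1393/2
  512a + 64b + 8c + d = 2750
Solving the system yields a = 5, b = 3, c = 1/2, d = -6.
So f(s) = 5s³ + 3s² + (1/2)s - 6.
The coefficient of s^2 is 3.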